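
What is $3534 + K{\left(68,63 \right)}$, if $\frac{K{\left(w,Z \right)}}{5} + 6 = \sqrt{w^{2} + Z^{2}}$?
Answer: $3504 + 5 \sqrt{8593} \approx 3967.5$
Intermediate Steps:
$K{\left(w,Z \right)} = -30 + 5 \sqrt{Z^{2} + w^{2}}$ ($K{\left(w,Z \right)} = -30 + 5 \sqrt{w^{2} + Z^{2}} = -30 + 5 \sqrt{Z^{2} + w^{2}}$)
$3534 + K{\left(68,63 \right)} = 3534 - \left(30 - 5 \sqrt{63^{2} + 68^{2}}\right) = 3534 - \left(30 - 5 \sqrt{3969 + 4624}\right) = 3534 - \left(30 - 5 \sqrt{8593}\right) = 3504 + 5 \sqrt{8593}$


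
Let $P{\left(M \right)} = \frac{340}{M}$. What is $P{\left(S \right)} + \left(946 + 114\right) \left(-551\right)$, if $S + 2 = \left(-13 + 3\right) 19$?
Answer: $- \frac{28034965}{48} \approx -5.8406 \cdot 10^{5}$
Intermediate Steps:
$S = -192$ ($S = -2 + \left(-13 + 3\right) 19 = -2 - 190 = -192$)
$P{\left(S \right)} + \left(946 + 114\right) \left(-551\right) = \frac{340}{-192} + \left(946 + 114\right) \left(-551\right) = 340 \left(- \frac{1}{192}\right) + 1060 \left(-551\right) = - \frac{85}{48} - 584060 = - \frac{28034965}{48}$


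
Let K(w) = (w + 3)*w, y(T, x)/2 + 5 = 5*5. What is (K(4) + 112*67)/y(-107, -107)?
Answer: 1883/10 ≈ 188.30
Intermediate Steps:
y(T, x) = 40 (y(T, x) = -10 + 2*(5*5) = -10 + 2*25 = -10 + 50 = 40)
K(w) = w*(3 + w) (K(w) = (3 + w)*w = w*(3 + w))
(K(4) + 112*67)/y(-107, -107) = (4*(3 + 4) + 112*67)/40 = (4*7 + 7504)*(1/40) = (28 + 7504)*(1/40) = 7532*(1/40) = 1883/10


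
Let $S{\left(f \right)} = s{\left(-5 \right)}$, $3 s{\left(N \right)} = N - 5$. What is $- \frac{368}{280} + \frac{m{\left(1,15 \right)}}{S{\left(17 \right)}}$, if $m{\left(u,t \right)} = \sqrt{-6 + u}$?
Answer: $- \frac{46}{35} - \frac{3 i \sqrt{5}}{10} \approx -1.3143 - 0.67082 i$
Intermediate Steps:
$s{\left(N \right)} = - \frac{5}{3} + \frac{N}{3}$ ($s{\left(N \right)} = \frac{N - 5}{3} = \frac{-5 + N}{3} = - \frac{5}{3} + \frac{N}{3}$)
$S{\left(f \right)} = - \frac{10}{3}$ ($S{\left(f \right)} = - \frac{5}{3} + \frac{1}{3} \left(-5\right) = - \frac{5}{3} - \frac{5}{3} = - \frac{10}{3}$)
$- \frac{368}{280} + \frac{m{\left(1,15 \right)}}{S{\left(17 \right)}} = - \frac{368}{280} + \frac{\sqrt{-6 + 1}}{- \frac{10}{3}} = \left(-368\right) \frac{1}{280} + \sqrt{-5} \left(- \frac{3}{10}\right) = - \frac{46}{35} + i \sqrt{5} \left(- \frac{3}{10}\right) = - \frac{46}{35} - \frac{3 i \sqrt{5}}{10}$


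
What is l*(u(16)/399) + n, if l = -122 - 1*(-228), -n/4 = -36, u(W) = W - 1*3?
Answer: 58834/399 ≈ 147.45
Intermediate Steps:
u(W) = -3 + W (u(W) = W - 3 = -3 + W)
n = 144 (n = -4*(-36) = 144)
l = 106 (l = -122 + 228 = 106)
l*(u(16)/399) + n = 106*((-3 + 16)/399) + 144 = 106*(13*(1/399)) + 144 = 106*(13/399) + 144 = 1378/399 + 144 = 58834/399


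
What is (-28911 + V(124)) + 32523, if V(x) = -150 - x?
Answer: 3338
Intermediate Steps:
(-28911 + V(124)) + 32523 = (-28911 + (-150 - 1*124)) + 32523 = (-28911 + (-150 - 124)) + 32523 = (-28911 - 274) + 32523 = -29185 + 32523 = 3338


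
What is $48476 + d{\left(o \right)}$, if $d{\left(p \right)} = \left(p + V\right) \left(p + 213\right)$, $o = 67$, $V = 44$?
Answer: $79556$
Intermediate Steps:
$d{\left(p \right)} = \left(44 + p\right) \left(213 + p\right)$ ($d{\left(p \right)} = \left(p + 44\right) \left(p + 213\right) = \left(44 + p\right) \left(213 + p\right)$)
$48476 + d{\left(o \right)} = 48476 + \left(9372 + 67^{2} + 257 \cdot 67\right) = 48476 + \left(9372 + 4489 + 17219\right) = 48476 + 31080 = 79556$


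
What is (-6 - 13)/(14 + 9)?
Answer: -19/23 ≈ -0.82609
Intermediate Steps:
(-6 - 13)/(14 + 9) = -19/23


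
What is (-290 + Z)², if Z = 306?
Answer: 256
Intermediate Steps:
(-290 + Z)² = (-290 + 306)² = 16² = 256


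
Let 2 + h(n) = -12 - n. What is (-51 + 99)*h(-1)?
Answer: -624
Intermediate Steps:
h(n) = -14 - n (h(n) = -2 + (-12 - n) = -14 - n)
(-51 + 99)*h(-1) = (-51 + 99)*(-14 - 1*(-1)) = 48*(-14 + 1) = 48*(-13) = -624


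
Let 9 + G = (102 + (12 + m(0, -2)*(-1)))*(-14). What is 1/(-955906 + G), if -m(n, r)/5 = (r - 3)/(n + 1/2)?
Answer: -1/956811 ≈ -1.0451e-6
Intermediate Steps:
m(n, r) = -5*(-3 + r)/(½ + n) (m(n, r) = -5*(r - 3)/(n + 1/2) = -5*(-3 + r)/(n + ½) = -5*(-3 + r)/(½ + n))
G = -905 (G = -9 + (102 + (12 + (10*(3 - 1*(-2))/(1 + 2*0))*(-1)))*(-14) = -9 + (102 + (12 + (10*(3 + 2)/(1 + 0))*(-1)))*(-14) = -9 + (102 + (12 + (10*5/1)*(-1)))*(-14) = -9 + (102 + (12 + (10*1*5)*(-1)))*(-14) = -9 + (102 + (12 + 50*(-1)))*(-14) = -9 + (102 + (12 - 50))*(-14) = -9 + (102 - 38)*(-14) = -9 + 64*(-14) = -9 - 896 = -905)
1/(-955906 + G) = 1/(-955906 - 905) = 1/(-956811) = -1/956811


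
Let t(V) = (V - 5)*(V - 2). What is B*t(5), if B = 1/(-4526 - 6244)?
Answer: 0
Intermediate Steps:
t(V) = (-5 + V)*(-2 + V)
B = -1/10770 (B = 1/(-10770) = -1/10770 ≈ -9.2851e-5)
B*t(5) = -(10 + 5² - 7*5)/10770 = -(10 + 25 - 35)/10770 = -1/10770*0 = 0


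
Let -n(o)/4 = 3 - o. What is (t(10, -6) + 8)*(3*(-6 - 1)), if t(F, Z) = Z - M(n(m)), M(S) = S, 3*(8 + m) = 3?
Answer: -882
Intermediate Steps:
m = -7 (m = -8 + (⅓)*3 = -8 + 1 = -7)
n(o) = -12 + 4*o (n(o) = -4*(3 - o) = -12 + 4*o)
t(F, Z) = 40 + Z (t(F, Z) = Z - (-12 + 4*(-7)) = Z - (-12 - 28) = Z - 1*(-40) = Z + 40 = 40 + Z)
(t(10, -6) + 8)*(3*(-6 - 1)) = ((40 - 6) + 8)*(3*(-6 - 1)) = (34 + 8)*(3*(-7)) = 42*(-21) = -882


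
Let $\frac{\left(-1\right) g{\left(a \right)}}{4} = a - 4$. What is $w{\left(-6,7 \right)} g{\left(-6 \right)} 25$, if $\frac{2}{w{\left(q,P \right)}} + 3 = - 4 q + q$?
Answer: $\frac{400}{3} \approx 133.33$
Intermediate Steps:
$g{\left(a \right)} = 16 - 4 a$ ($g{\left(a \right)} = - 4 \left(a - 4\right) = - 4 \left(-4 + a\right) = 16 - 4 a$)
$w{\left(q,P \right)} = \frac{2}{-3 - 3 q}$ ($w{\left(q,P \right)} = \frac{2}{-3 + \left(- 4 q + q\right)} = \frac{2}{-3 - 3 q}$)
$w{\left(-6,7 \right)} g{\left(-6 \right)} 25 = - \frac{2}{3 + 3 \left(-6\right)} \left(16 - -24\right) 25 = - \frac{2}{3 - 18} \left(16 + 24\right) 25 = - \frac{2}{-15} \cdot 40 \cdot 25 = \left(-2\right) \left(- \frac{1}{15}\right) 40 \cdot 25 = \frac{2}{15} \cdot 40 \cdot 25 = \frac{16}{3} \cdot 25 = \frac{400}{3}$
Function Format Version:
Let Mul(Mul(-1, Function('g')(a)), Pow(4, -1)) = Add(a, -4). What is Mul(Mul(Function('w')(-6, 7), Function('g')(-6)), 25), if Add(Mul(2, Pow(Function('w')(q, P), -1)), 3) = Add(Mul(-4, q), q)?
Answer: Rational(400, 3) ≈ 133.33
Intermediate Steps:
Function('g')(a) = Add(16, Mul(-4, a)) (Function('g')(a) = Mul(-4, Add(a, -4)) = Mul(-4, Add(-4, a)) = Add(16, Mul(-4, a)))
Function('w')(q, P) = Mul(2, Pow(Add(-3, Mul(-3, q)), -1)) (Function('w')(q, P) = Mul(2, Pow(Add(-3, Add(Mul(-4, q), q)), -1)) = Mul(2, Pow(Add(-3, Mul(-3, q)), -1)))
Mul(Mul(Function('w')(-6, 7), Function('g')(-6)), 25) = Mul(Mul(Mul(-2, Pow(Add(3, Mul(3, -6)), -1)), Add(16, Mul(-4, -6))), 25) = Mul(Mul(Mul(-2, Pow(Add(3, -18), -1)), Add(16, 24)), 25) = Mul(Mul(Mul(-2, Pow(-15, -1)), 40), 25) = Mul(Mul(Mul(-2, Rational(-1, 15)), 40), 25) = Mul(Mul(Rational(2, 15), 40), 25) = Mul(Rational(16, 3), 25) = Rational(400, 3)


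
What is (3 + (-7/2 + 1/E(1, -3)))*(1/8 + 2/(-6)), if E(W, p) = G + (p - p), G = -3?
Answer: 25/144 ≈ 0.17361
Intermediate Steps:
E(W, p) = -3 (E(W, p) = -3 + (p - p) = -3 + 0 = -3)
(3 + (-7/2 + 1/E(1, -3)))*(1/8 + 2/(-6)) = (3 + (-7/2 + 1/(-3)))*(1/8 + 2/(-6)) = (3 + (-7*½ + 1*(-⅓)))*(1*(⅛) + 2*(-⅙)) = (3 + (-7/2 - ⅓))*(⅛ - ⅓) = (3 - 23/6)*(-5/24) = -⅚*(-5/24) = 25/144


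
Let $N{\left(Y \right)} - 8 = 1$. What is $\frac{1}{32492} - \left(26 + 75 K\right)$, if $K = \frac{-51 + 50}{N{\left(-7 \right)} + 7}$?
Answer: $- \frac{2769939}{129968} \approx -21.312$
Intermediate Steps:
$N{\left(Y \right)} = 9$ ($N{\left(Y \right)} = 8 + 1 = 9$)
$K = - \frac{1}{16}$ ($K = \frac{-51 + 50}{9 + 7} = - \frac{1}{16} \approx -0.0625$)
$\frac{1}{32492} - \left(26 + 75 K\right) = \frac{1}{32492} - \frac{341}{16} = - \frac{2769939}{129968}$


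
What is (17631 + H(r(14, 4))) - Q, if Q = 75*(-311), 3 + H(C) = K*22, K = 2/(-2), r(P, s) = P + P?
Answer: 40931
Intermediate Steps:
r(P, s) = 2*P
K = -1 (K = 2*(-½) = -1)
H(C) = -25 (H(C) = -3 - 1*22 = -3 - 22 = -25)
Q = -23325
(17631 + H(r(14, 4))) - Q = (17631 - 25) - 1*(-23325) = 17606 + 23325 = 40931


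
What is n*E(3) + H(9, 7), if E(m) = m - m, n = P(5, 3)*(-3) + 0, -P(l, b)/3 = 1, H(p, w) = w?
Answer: 7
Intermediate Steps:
P(l, b) = -3 (P(l, b) = -3*1 = -3)
n = 9 (n = -3*(-3) + 0 = 9 + 0 = 9)
E(m) = 0
n*E(3) + H(9, 7) = 9*0 + 7 = 0 + 7 = 7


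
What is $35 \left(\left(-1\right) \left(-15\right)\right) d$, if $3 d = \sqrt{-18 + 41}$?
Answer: $175 \sqrt{23} \approx 839.27$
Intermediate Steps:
$d = \frac{\sqrt{23}}{3}$ ($d = \frac{\sqrt{-18 + 41}}{3} = \frac{\sqrt{23}}{3} \approx 1.5986$)
$35 \left(\left(-1\right) \left(-15\right)\right) d = 35 \left(\left(-1\right) \left(-15\right)\right) \frac{\sqrt{23}}{3} = 35 \cdot 15 \frac{\sqrt{23}}{3} = 525 \frac{\sqrt{23}}{3} = 175 \sqrt{23}$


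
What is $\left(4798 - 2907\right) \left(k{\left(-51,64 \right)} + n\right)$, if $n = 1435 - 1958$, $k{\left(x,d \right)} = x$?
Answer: $-1085434$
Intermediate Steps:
$n = -523$
$\left(4798 - 2907\right) \left(k{\left(-51,64 \right)} + n\right) = \left(4798 - 2907\right) \left(-51 - 523\right) = \left(4798 - 2907\right) \left(-574\right) = 1891 \left(-574\right) = -1085434$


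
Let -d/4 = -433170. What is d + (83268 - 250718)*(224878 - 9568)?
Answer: -36051926820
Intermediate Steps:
d = 1732680 (d = -4*(-433170) = 1732680)
d + (83268 - 250718)*(224878 - 9568) = 1732680 + (83268 - 250718)*(224878 - 9568) = 1732680 - 167450*215310 = 1732680 - 36053659500 = -36051926820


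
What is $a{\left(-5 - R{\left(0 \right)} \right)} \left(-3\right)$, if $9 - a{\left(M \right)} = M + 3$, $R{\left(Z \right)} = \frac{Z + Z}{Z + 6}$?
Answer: $-33$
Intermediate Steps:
$R{\left(Z \right)} = \frac{2 Z}{6 + Z}$
$a{\left(M \right)} = 6 - M$ ($a{\left(M \right)} = 9 - \left(M + 3\right) = 9 - \left(3 + M\right) = 6 - M$)
$a{\left(-5 - R{\left(0 \right)} \right)} \left(-3\right) = \left(6 - \left(-5 - 2 \cdot 0 \frac{1}{6 + 0}\right)\right) \left(-3\right) = \left(6 - \left(-5 - 2 \cdot 0 \cdot \frac{1}{6}\right)\right) \left(-3\right) = \left(6 - \left(-5 - 0\right)\right) \left(-3\right) = \left(6 - \left(-5 + 0\right)\right) \left(-3\right) = \left(6 - -5\right) \left(-3\right) = \left(6 + 5\right) \left(-3\right) = 11 \left(-3\right) = -33$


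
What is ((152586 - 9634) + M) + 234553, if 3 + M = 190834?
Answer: 568336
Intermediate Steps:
M = 190831 (M = -3 + 190834 = 190831)
((152586 - 9634) + M) + 234553 = ((152586 - 9634) + 190831) + 234553 = (142952 + 190831) + 234553 = 333783 + 234553 = 568336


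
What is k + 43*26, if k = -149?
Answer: 969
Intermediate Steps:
k + 43*26 = -149 + 43*26 = -149 + 1118 = 969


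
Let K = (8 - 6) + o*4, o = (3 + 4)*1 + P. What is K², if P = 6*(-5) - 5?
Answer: 12100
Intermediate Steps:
P = -35 (P = -30 - 5 = -35)
o = -28 (o = (3 + 4)*1 - 35 = 7*1 - 35 = 7 - 35 = -28)
K = -110 (K = (8 - 6) - 28*4 = 2 - 112 = -110)
K² = (-110)² = 12100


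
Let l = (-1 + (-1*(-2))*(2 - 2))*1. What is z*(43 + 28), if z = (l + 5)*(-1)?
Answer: -284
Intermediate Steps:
l = -1 (l = (-1 + 2*0)*1 = (-1 + 0)*1 = -1*1 = -1)
z = -4 (z = (-1 + 5)*(-1) = 4*(-1) = -4)
z*(43 + 28) = -4*(43 + 28) = -4*71 = -284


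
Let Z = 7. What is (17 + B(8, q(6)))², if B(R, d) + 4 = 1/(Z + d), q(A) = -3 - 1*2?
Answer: 729/4 ≈ 182.25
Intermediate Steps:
q(A) = -5 (q(A) = -3 - 2 = -5)
B(R, d) = -4 + 1/(7 + d)
(17 + B(8, q(6)))² = (17 + (-27 - 4*(-5))/(7 - 5))² = (17 + (-27 + 20)/2)² = (17 + (½)*(-7))² = (17 - 7/2)² = (27/2)² = 729/4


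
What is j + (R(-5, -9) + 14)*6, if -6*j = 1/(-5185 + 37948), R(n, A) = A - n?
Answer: 11794679/196578 ≈ 60.000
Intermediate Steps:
j = -1/196578 (j = -1/(6*(-5185 + 37948)) = -1/6/32763 = -1/6*1/32763 = -1/196578 ≈ -5.0870e-6)
j + (R(-5, -9) + 14)*6 = -1/196578 + ((-9 - 1*(-5)) + 14)*6 = -1/196578 + ((-9 + 5) + 14)*6 = -1/196578 + (-4 + 14)*6 = -1/196578 + 10*6 = -1/196578 + 60 = 11794679/196578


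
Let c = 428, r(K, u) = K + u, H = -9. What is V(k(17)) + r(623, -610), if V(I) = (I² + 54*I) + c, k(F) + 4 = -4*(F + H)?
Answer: -207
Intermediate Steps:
k(F) = 32 - 4*F (k(F) = -4 - 4*(F - 9) = -4 - 4*(-9 + F) = -4 + (36 - 4*F) = 32 - 4*F)
V(I) = 428 + I² + 54*I (V(I) = (I² + 54*I) + 428 = 428 + I² + 54*I)
V(k(17)) + r(623, -610) = (428 + (32 - 4*17)² + 54*(32 - 4*17)) + (623 - 610) = (428 + (32 - 68)² + 54*(32 - 68)) + 13 = (428 + (-36)² + 54*(-36)) + 13 = (428 + 1296 - 1944) + 13 = -220 + 13 = -207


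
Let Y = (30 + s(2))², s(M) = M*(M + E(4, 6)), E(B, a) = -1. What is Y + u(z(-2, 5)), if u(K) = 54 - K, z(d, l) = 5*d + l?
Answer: 1083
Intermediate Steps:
z(d, l) = l + 5*d
s(M) = M*(-1 + M) (s(M) = M*(M - 1) = M*(-1 + M))
Y = 1024 (Y = (30 + 2*(-1 + 2))² = (30 + 2*1)² = (30 + 2)² = 32² = 1024)
Y + u(z(-2, 5)) = 1024 + (54 - (5 + 5*(-2))) = 1024 + (54 - (5 - 10)) = 1024 + (54 - 1*(-5)) = 1024 + (54 + 5) = 1024 + 59 = 1083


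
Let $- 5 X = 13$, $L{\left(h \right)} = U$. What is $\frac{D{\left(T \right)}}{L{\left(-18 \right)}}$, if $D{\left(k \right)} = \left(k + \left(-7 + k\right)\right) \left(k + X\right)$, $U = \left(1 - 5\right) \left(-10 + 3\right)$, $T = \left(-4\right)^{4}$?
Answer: $\frac{18281}{4} \approx 4570.3$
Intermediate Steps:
$T = 256$
$U = 28$ ($U = \left(-4\right) \left(-7\right) = 28$)
$L{\left(h \right)} = 28$
$X = - \frac{13}{5}$ ($X = \left(- \frac{1}{5}\right) 13 = - \frac{13}{5} \approx -2.6$)
$D{\left(k \right)} = \left(-7 + 2 k\right) \left(- \frac{13}{5} + k\right)$ ($D{\left(k \right)} = \left(k + \left(-7 + k\right)\right) \left(k - \frac{13}{5}\right) = \left(-7 + 2 k\right) \left(- \frac{13}{5} + k\right)$)
$\frac{D{\left(T \right)}}{L{\left(-18 \right)}} = \frac{\frac{91}{5} + 2 \cdot 256^{2} - \frac{15616}{5}}{28} = \left(\frac{91}{5} + 2 \cdot 65536 - \frac{15616}{5}\right) \frac{1}{28} = \left(\frac{91}{5} + 131072 - \frac{15616}{5}\right) \frac{1}{28} = 127967 \cdot \frac{1}{28} = \frac{18281}{4}$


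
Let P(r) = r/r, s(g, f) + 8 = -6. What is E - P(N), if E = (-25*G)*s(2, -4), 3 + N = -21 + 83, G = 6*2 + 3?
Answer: 5249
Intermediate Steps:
s(g, f) = -14 (s(g, f) = -8 - 6 = -14)
G = 15 (G = 12 + 3 = 15)
N = 59 (N = -3 + (-21 + 83) = -3 + 62 = 59)
P(r) = 1
E = 5250 (E = -25*15*(-14) = -375*(-14) = 5250)
E - P(N) = 5250 - 1*1 = 5250 - 1 = 5249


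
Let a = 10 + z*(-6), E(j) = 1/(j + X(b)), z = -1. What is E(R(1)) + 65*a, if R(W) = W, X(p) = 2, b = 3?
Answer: 3121/3 ≈ 1040.3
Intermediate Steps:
E(j) = 1/(2 + j) (E(j) = 1/(j + 2) = 1/(2 + j))
a = 16 (a = 10 - 1*(-6) = 10 + 6 = 16)
E(R(1)) + 65*a = 1/(2 + 1) + 65*16 = 1/3 + 1040 = ⅓ + 1040 = 3121/3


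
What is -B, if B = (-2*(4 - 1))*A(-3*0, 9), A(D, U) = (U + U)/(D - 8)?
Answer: -27/2 ≈ -13.500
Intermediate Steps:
A(D, U) = 2*U/(-8 + D) (A(D, U) = (2*U)/(-8 + D) = 2*U/(-8 + D))
B = 27/2 (B = (-2*(4 - 1))*(2*9/(-8 - 3*0)) = (-2*3)*(2*9/(-8 + 0)) = -12*9/(-8) = -12*9*(-1)/8 = -6*(-9/4) = 27/2 ≈ 13.500)
-B = -1*27/2 = -27/2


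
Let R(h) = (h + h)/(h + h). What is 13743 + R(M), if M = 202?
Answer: 13744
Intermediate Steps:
R(h) = 1 (R(h) = (2*h)/((2*h)) = (2*h)*(1/(2*h)) = 1)
13743 + R(M) = 13743 + 1 = 13744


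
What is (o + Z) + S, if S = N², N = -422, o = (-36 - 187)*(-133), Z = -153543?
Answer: 54200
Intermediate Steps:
o = 29659 (o = -223*(-133) = 29659)
S = 178084 (S = (-422)² = 178084)
(o + Z) + S = (29659 - 153543) + 178084 = -123884 + 178084 = 54200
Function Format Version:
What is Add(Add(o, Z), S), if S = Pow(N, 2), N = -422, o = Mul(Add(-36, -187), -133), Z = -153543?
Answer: 54200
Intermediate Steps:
o = 29659 (o = Mul(-223, -133) = 29659)
S = 178084 (S = Pow(-422, 2) = 178084)
Add(Add(o, Z), S) = Add(Add(29659, -153543), 178084) = Add(-123884, 178084) = 54200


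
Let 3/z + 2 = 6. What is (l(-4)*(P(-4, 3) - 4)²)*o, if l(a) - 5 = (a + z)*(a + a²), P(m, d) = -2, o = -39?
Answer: 47736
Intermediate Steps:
z = ¾ (z = 3/(-2 + 6) = 3/4 = 3*(¼) = ¾ ≈ 0.75000)
l(a) = 5 + (¾ + a)*(a + a²) (l(a) = 5 + (a + ¾)*(a + a²) = 5 + (¾ + a)*(a + a²))
(l(-4)*(P(-4, 3) - 4)²)*o = ((5 + (-4)³ + (¾)*(-4) + (7/4)*(-4)²)*(-2 - 4)²)*(-39) = ((5 - 64 - 3 + (7/4)*16)*(-6)²)*(-39) = ((5 - 64 - 3 + 28)*36)*(-39) = -34*36*(-39) = -1224*(-39) = 47736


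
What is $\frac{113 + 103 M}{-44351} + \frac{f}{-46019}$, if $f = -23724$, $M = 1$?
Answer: $\frac{1042243020}{2040988669} \approx 0.51066$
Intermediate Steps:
$\frac{113 + 103 M}{-44351} + \frac{f}{-46019} = \frac{113 + 103 \cdot 1}{-44351} - \frac{23724}{-46019} = \left(113 + 103\right) \left(- \frac{1}{44351}\right) - - \frac{23724}{46019} = 216 \left(- \frac{1}{44351}\right) + \frac{23724}{46019} = - \frac{216}{44351} + \frac{23724}{46019} = \frac{1042243020}{2040988669}$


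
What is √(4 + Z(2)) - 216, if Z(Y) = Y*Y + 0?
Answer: -216 + 2*√2 ≈ -213.17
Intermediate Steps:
Z(Y) = Y² (Z(Y) = Y² + 0 = Y²)
√(4 + Z(2)) - 216 = √(4 + 2²) - 216 = √(4 + 4) - 216 = √8 - 216 = 2*√2 - 216 = -216 + 2*√2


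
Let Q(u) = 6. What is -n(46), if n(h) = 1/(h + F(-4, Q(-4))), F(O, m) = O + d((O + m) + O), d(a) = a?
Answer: -1/40 ≈ -0.025000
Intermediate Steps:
F(O, m) = m + 3*O (F(O, m) = O + ((O + m) + O) = O + (m + 2*O) = m + 3*O)
n(h) = 1/(-6 + h) (n(h) = 1/(h + (6 + 3*(-4))) = 1/(h + (6 - 12)) = 1/(h - 6) = 1/(-6 + h))
-n(46) = -1/(-6 + 46) = -1/40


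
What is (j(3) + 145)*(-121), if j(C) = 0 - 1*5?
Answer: -16940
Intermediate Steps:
j(C) = -5 (j(C) = 0 - 5 = -5)
(j(3) + 145)*(-121) = (-5 + 145)*(-121) = 140*(-121) = -16940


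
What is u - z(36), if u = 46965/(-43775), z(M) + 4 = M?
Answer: -289553/8755 ≈ -33.073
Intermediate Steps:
z(M) = -4 + M
u = -9393/8755 (u = 46965*(-1/43775) = -9393/8755 ≈ -1.0729)
u - z(36) = -9393/8755 - (-4 + 36) = -9393/8755 - 1*32 = -9393/8755 - 32 = -289553/8755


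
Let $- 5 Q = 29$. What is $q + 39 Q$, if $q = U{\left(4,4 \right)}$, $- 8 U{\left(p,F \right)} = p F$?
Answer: $- \frac{1141}{5} \approx -228.2$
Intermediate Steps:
$Q = - \frac{29}{5}$ ($Q = \left(- \frac{1}{5}\right) 29 = - \frac{29}{5} \approx -5.8$)
$U{\left(p,F \right)} = - \frac{F p}{8}$ ($U{\left(p,F \right)} = - \frac{p F}{8} = - \frac{F p}{8}$)
$q = -2$ ($q = \left(- \frac{1}{8}\right) 4 \cdot 4 = -2$)
$q + 39 Q = -2 + 39 \left(- \frac{29}{5}\right) = -2 - \frac{1131}{5} = - \frac{1141}{5}$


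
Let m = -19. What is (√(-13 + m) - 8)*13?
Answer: -104 + 52*I*√2 ≈ -104.0 + 73.539*I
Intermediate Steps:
(√(-13 + m) - 8)*13 = (√(-13 - 19) - 8)*13 = (√(-32) - 8)*13 = (4*I*√2 - 8)*13 = (-8 + 4*I*√2)*13 = -104 + 52*I*√2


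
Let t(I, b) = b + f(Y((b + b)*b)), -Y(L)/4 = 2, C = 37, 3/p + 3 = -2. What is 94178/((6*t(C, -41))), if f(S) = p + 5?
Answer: -235445/549 ≈ -428.86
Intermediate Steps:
p = -⅗ (p = 3/(-3 - 2) = 3/(-5) = 3*(-⅕) = -⅗ ≈ -0.60000)
Y(L) = -8 (Y(L) = -4*2 = -8)
f(S) = 22/5 (f(S) = -⅗ + 5 = 22/5)
t(I, b) = 22/5 + b (t(I, b) = b + 22/5 = 22/5 + b)
94178/((6*t(C, -41))) = 94178/((6*(22/5 - 41))) = 94178/((6*(-183/5))) = 94178/(-1098/5) = 94178*(-5/1098) = -235445/549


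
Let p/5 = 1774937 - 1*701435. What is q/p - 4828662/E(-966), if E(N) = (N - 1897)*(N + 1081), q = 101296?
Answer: 112831490318/7683590565 ≈ 14.685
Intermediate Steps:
E(N) = (-1897 + N)*(1081 + N)
p = 5367510 (p = 5*(1774937 - 1*701435) = 5*(1774937 - 701435) = 5*1073502 = 5367510)
q/p - 4828662/E(-966) = 101296/5367510 - 4828662/(-2050657 + (-966)² - 816*(-966)) = 101296*(1/5367510) - 4828662/(-2050657 + 933156 + 788256) = 50648/2683755 - 4828662/(-329245) = 50648/2683755 - 4828662*(-1/329245) = 50648/2683755 + 4828662/329245 = 112831490318/7683590565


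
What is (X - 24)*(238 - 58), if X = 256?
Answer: 41760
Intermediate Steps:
(X - 24)*(238 - 58) = (256 - 24)*(238 - 58) = 232*180 = 41760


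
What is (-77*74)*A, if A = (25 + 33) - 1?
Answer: -324786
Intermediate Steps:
A = 57 (A = 58 - 1 = 57)
(-77*74)*A = -77*74*57 = -5698*57 = -324786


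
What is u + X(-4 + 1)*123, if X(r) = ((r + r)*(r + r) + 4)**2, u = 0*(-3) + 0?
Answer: 196800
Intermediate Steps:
u = 0 (u = 0 + 0 = 0)
X(r) = (4 + 4*r**2)**2 (X(r) = ((2*r)*(2*r) + 4)**2 = (4*r**2 + 4)**2 = (4 + 4*r**2)**2)
u + X(-4 + 1)*123 = 0 + (16*(1 + (-4 + 1)**2)**2)*123 = 0 + (16*(1 + (-3)**2)**2)*123 = 0 + (16*(1 + 9)**2)*123 = 0 + (16*10**2)*123 = 0 + (16*100)*123 = 0 + 1600*123 = 0 + 196800 = 196800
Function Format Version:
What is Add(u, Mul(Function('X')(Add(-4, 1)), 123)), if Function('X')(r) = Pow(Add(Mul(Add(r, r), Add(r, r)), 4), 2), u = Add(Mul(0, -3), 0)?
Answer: 196800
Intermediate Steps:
u = 0 (u = Add(0, 0) = 0)
Function('X')(r) = Pow(Add(4, Mul(4, Pow(r, 2))), 2) (Function('X')(r) = Pow(Add(Mul(Mul(2, r), Mul(2, r)), 4), 2) = Pow(Add(Mul(4, Pow(r, 2)), 4), 2) = Pow(Add(4, Mul(4, Pow(r, 2))), 2))
Add(u, Mul(Function('X')(Add(-4, 1)), 123)) = Add(0, Mul(Mul(16, Pow(Add(1, Pow(Add(-4, 1), 2)), 2)), 123)) = Add(0, Mul(Mul(16, Pow(Add(1, Pow(-3, 2)), 2)), 123)) = Add(0, Mul(Mul(16, Pow(Add(1, 9), 2)), 123)) = Add(0, Mul(Mul(16, Pow(10, 2)), 123)) = Add(0, Mul(Mul(16, 100), 123)) = Add(0, Mul(1600, 123)) = Add(0, 196800) = 196800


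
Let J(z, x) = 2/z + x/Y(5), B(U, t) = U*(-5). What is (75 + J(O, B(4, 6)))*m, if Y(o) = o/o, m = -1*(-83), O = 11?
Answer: 50381/11 ≈ 4580.1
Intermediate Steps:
B(U, t) = -5*U
m = 83
Y(o) = 1
J(z, x) = x + 2/z (J(z, x) = 2/z + x/1 = 2/z + x*1 = 2/z + x = x + 2/z)
(75 + J(O, B(4, 6)))*m = (75 + (-5*4 + 2/11))*83 = (75 + (-20 + 2*(1/11)))*83 = (75 + (-20 + 2/11))*83 = (75 - 218/11)*83 = (607/11)*83 = 50381/11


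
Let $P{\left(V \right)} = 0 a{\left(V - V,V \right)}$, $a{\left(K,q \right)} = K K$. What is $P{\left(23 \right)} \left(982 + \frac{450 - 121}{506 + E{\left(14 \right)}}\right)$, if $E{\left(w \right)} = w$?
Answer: $0$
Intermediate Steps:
$a{\left(K,q \right)} = K^{2}$
$P{\left(V \right)} = 0$ ($P{\left(V \right)} = 0 \left(V - V\right)^{2} = 0 \cdot 0^{2} = 0 \cdot 0 = 0$)
$P{\left(23 \right)} \left(982 + \frac{450 - 121}{506 + E{\left(14 \right)}}\right) = 0 \left(982 + \frac{450 - 121}{506 + 14}\right) = 0 \left(982 + \frac{329}{520}\right) = 0 \cdot \frac{510969}{520} = 0$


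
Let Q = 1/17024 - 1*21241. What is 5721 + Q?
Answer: -264212479/17024 ≈ -15520.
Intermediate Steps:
Q = -361606783/17024 (Q = 1/17024 - 21241 = -361606783/17024 ≈ -21241.)
5721 + Q = 5721 - 361606783/17024 = -264212479/17024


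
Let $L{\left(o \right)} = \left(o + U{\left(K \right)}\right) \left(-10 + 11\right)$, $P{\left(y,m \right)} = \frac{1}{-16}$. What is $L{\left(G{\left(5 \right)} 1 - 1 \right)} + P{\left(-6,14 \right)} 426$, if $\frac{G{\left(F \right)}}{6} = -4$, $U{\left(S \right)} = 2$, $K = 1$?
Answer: $- \frac{397}{8} \approx -49.625$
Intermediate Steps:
$G{\left(F \right)} = -24$ ($G{\left(F \right)} = 6 \left(-4\right) = -24$)
$P{\left(y,m \right)} = - \frac{1}{16}$
$L{\left(o \right)} = 2 + o$ ($L{\left(o \right)} = \left(o + 2\right) \left(-10 + 11\right) = \left(2 + o\right) 1 = 2 + o$)
$L{\left(G{\left(5 \right)} 1 - 1 \right)} + P{\left(-6,14 \right)} 426 = \left(2 - 25\right) - \frac{213}{8} = -23 - \frac{213}{8} = - \frac{397}{8}$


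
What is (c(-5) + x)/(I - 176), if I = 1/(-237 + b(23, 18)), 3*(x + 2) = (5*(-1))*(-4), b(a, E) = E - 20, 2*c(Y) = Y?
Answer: -3107/252390 ≈ -0.012310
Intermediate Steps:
c(Y) = Y/2
b(a, E) = -20 + E
x = 14/3 (x = -2 + ((5*(-1))*(-4))/3 = -2 + (-5*(-4))/3 = -2 + (⅓)*20 = -2 + 20/3 = 14/3 ≈ 4.6667)
I = -1/239 (I = 1/(-237 + (-20 + 18)) = 1/(-237 - 2) = 1/(-239) = -1/239 ≈ -0.0041841)
(c(-5) + x)/(I - 176) = ((½)*(-5) + 14/3)/(-1/239 - 176) = (-5/2 + 14/3)/(-42065/239) = (13/6)*(-239/42065) = -3107/252390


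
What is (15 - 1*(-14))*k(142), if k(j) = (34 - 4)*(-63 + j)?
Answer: 68730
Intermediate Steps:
k(j) = -1890 + 30*j (k(j) = 30*(-63 + j) = -1890 + 30*j)
(15 - 1*(-14))*k(142) = (15 - 1*(-14))*(-1890 + 30*142) = (15 + 14)*(-1890 + 4260) = 29*2370 = 68730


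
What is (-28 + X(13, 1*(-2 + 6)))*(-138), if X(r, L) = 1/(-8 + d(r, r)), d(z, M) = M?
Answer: 19182/5 ≈ 3836.4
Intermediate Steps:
X(r, L) = 1/(-8 + r)
(-28 + X(13, 1*(-2 + 6)))*(-138) = (-28 + 1/(-8 + 13))*(-138) = (-28 + 1/5)*(-138) = (-28 + ⅕)*(-138) = -139/5*(-138) = 19182/5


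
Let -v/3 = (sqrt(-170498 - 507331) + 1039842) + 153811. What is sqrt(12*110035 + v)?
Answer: sqrt(-2260539 - 3*I*sqrt(677829)) ≈ 0.821 - 1503.5*I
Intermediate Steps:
v = -3580959 - 3*I*sqrt(677829) (v = -3*((sqrt(-170498 - 507331) + 1039842) + 153811) = -3*((sqrt(-677829) + 1039842) + 153811) = -3*((I*sqrt(677829) + 1039842) + 153811) = -3*((1039842 + I*sqrt(677829)) + 153811) = -3*(1193653 + I*sqrt(677829)) = -3580959 - 3*I*sqrt(677829) ≈ -3.581e+6 - 2469.9*I)
sqrt(12*110035 + v) = sqrt(12*110035 + (-3580959 - 3*I*sqrt(677829))) = sqrt(1320420 + (-3580959 - 3*I*sqrt(677829))) = sqrt(-2260539 - 3*I*sqrt(677829))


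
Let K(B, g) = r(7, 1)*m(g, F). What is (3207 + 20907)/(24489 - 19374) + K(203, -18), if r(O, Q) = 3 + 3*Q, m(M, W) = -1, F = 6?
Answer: -2192/1705 ≈ -1.2856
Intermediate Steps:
K(B, g) = -6 (K(B, g) = (3 + 3*1)*(-1) = (3 + 3)*(-1) = 6*(-1) = -6)
(3207 + 20907)/(24489 - 19374) + K(203, -18) = (3207 + 20907)/(24489 - 19374) - 6 = 24114/5115 - 6 = 24114*(1/5115) - 6 = 8038/1705 - 6 = -2192/1705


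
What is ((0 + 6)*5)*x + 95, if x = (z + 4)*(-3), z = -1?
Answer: -175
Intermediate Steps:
x = -9 (x = (-1 + 4)*(-3) = 3*(-3) = -9)
((0 + 6)*5)*x + 95 = ((0 + 6)*5)*(-9) + 95 = (6*5)*(-9) + 95 = 30*(-9) + 95 = -270 + 95 = -175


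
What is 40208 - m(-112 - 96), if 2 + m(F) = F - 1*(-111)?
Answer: 40307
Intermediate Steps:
m(F) = 109 + F (m(F) = -2 + (F - 1*(-111)) = -2 + (F + 111) = -2 + (111 + F) = 109 + F)
40208 - m(-112 - 96) = 40208 - (109 + (-112 - 96)) = 40208 - (109 - 208) = 40208 - 1*(-99) = 40208 + 99 = 40307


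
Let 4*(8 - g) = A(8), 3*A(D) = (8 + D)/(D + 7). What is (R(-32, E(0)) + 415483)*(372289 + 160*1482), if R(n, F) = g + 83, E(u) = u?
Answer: 11396451671834/45 ≈ 2.5325e+11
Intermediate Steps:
A(D) = (8 + D)/(3*(7 + D)) (A(D) = ((8 + D)/(D + 7))/3 = ((8 + D)/(7 + D))/3 = (8 + D)/(3*(7 + D)))
g = 356/45 (g = 8 - (8 + 8)/(12*(7 + 8)) = 8 - 16/(12*15) = 8 - 1/4*16/45 = 8 - 4/45 = 356/45 ≈ 7.9111)
R(n, F) = 4091/45 (R(n, F) = 356/45 + 83 = 4091/45)
(R(-32, E(0)) + 415483)*(372289 + 160*1482) = (4091/45 + 415483)*(372289 + 160*1482) = 18700826*(372289 + 237120)/45 = (18700826/45)*609409 = 11396451671834/45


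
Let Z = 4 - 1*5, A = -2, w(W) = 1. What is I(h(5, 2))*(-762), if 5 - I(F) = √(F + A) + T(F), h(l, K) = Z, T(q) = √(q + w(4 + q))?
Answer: -3810 + 762*I*√3 ≈ -3810.0 + 1319.8*I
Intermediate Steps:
T(q) = √(1 + q) (T(q) = √(q + 1) = √(1 + q))
Z = -1 (Z = 4 - 5 = -1)
h(l, K) = -1
I(F) = 5 - √(1 + F) - √(-2 + F) (I(F) = 5 - (√(F - 2) + √(1 + F)) = 5 - (√(-2 + F) + √(1 + F)) = 5 - (√(1 + F) + √(-2 + F)) = 5 + (-√(1 + F) - √(-2 + F)) = 5 - √(1 + F) - √(-2 + F))
I(h(5, 2))*(-762) = (5 - √(1 - 1) - √(-2 - 1))*(-762) = (5 - √0 - √(-3))*(-762) = (5 - 1*0 - I*√3)*(-762) = (5 + 0 - I*√3)*(-762) = (5 - I*√3)*(-762) = -3810 + 762*I*√3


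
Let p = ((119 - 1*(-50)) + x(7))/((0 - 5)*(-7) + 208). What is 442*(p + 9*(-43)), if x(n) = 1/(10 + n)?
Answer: -13830466/81 ≈ -1.7075e+5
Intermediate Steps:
p = 958/1377 (p = ((119 - 1*(-50)) + 1/(10 + 7))/((0 - 5)*(-7) + 208) = ((119 + 50) + 1/17)/(-5*(-7) + 208) = (169 + 1/17)/(35 + 208) = (2874/17)/243 = (2874/17)*(1/243) = 958/1377 ≈ 0.69571)
442*(p + 9*(-43)) = 442*(958/1377 + 9*(-43)) = 442*(958/1377 - 387) = 442*(-531941/1377) = -13830466/81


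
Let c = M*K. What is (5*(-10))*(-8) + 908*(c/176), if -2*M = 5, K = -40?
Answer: 10075/11 ≈ 915.91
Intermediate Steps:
M = -5/2 (M = -½*5 = -5/2 ≈ -2.5000)
c = 100 (c = -5/2*(-40) = 100)
(5*(-10))*(-8) + 908*(c/176) = (5*(-10))*(-8) + 908*(100/176) = -50*(-8) + 908*(100*(1/176)) = 400 + 908*(25/44) = 400 + 5675/11 = 10075/11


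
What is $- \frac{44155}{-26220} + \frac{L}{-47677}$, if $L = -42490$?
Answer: $\frac{91979021}{35716884} \approx 2.5752$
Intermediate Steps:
$- \frac{44155}{-26220} + \frac{L}{-47677} = - \frac{44155}{-26220} - \frac{42490}{-47677} = \left(-44155\right) \left(- \frac{1}{26220}\right) - - \frac{6070}{6811} = \frac{8831}{5244} + \frac{6070}{6811} = \frac{91979021}{35716884}$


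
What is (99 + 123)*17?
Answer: 3774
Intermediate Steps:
(99 + 123)*17 = 222*17 = 3774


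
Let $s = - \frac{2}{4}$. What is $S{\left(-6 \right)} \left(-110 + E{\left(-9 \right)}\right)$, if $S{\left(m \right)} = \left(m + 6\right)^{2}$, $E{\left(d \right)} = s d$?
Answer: $0$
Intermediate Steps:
$s = - \frac{1}{2}$ ($s = \left(-2\right) \frac{1}{4} = - \frac{1}{2} \approx -0.5$)
$E{\left(d \right)} = - \frac{d}{2}$
$S{\left(m \right)} = \left(6 + m\right)^{2}$
$S{\left(-6 \right)} \left(-110 + E{\left(-9 \right)}\right) = \left(6 - 6\right)^{2} \left(-110 - - \frac{9}{2}\right) = 0^{2} \left(-110 + \frac{9}{2}\right) = 0 \left(- \frac{211}{2}\right) = 0$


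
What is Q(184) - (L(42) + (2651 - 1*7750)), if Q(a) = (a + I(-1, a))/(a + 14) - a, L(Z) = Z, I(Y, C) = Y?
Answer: 321679/66 ≈ 4873.9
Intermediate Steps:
Q(a) = -a + (-1 + a)/(14 + a) (Q(a) = (a - 1)/(a + 14) - a = (-1 + a)/(14 + a) - a = -a + (-1 + a)/(14 + a))
Q(184) - (L(42) + (2651 - 1*7750)) = (-1 - 1*184² - 13*184)/(14 + 184) - (42 + (2651 - 1*7750)) = (-1 - 1*33856 - 2392)/198 - (42 + (2651 - 7750)) = (-1 - 33856 - 2392)/198 - (42 - 5099) = (1/198)*(-36249) - 1*(-5057) = -12083/66 + 5057 = 321679/66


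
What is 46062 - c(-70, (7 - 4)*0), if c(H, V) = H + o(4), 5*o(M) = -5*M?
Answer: 46136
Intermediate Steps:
o(M) = -M (o(M) = (-5*M)/5 = -M)
c(H, V) = -4 + H (c(H, V) = H - 1*4 = H - 4 = -4 + H)
46062 - c(-70, (7 - 4)*0) = 46062 - (-4 - 70) = 46062 - 1*(-74) = 46062 + 74 = 46136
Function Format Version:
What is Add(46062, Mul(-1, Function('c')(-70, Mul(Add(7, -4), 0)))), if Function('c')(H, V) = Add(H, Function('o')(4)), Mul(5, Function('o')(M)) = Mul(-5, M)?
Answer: 46136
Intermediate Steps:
Function('o')(M) = Mul(-1, M) (Function('o')(M) = Mul(Rational(1, 5), Mul(-5, M)) = Mul(-1, M))
Function('c')(H, V) = Add(-4, H) (Function('c')(H, V) = Add(H, Mul(-1, 4)) = Add(H, -4) = Add(-4, H))
Add(46062, Mul(-1, Function('c')(-70, Mul(Add(7, -4), 0)))) = Add(46062, Mul(-1, Add(-4, -70))) = Add(46062, Mul(-1, -74)) = Add(46062, 74) = 46136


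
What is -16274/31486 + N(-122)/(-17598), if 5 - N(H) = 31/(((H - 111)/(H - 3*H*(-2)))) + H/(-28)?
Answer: -65899991305/129103116324 ≈ -0.51044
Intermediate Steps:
N(H) = 5 + H/28 - 217*H/(-111 + H) (N(H) = 5 - (31/(((H - 111)/(H - 3*H*(-2)))) + H/(-28)) = 5 - (31/(((-111 + H)/(H + 6*H))) + H*(-1/28)) = 5 - (31/(((-111 + H)/((7*H)))) - H/28) = 5 - (31/(((-111 + H)*(1/(7*H)))) - H/28) = 5 - (31/(((-111 + H)/(7*H))) - H/28) = 5 - (31*(7*H/(-111 + H)) - H/28) = 5 - (217*H/(-111 + H) - H/28) = 5 - (-H/28 + 217*H/(-111 + H)) = 5 + (H/28 - 217*H/(-111 + H)) = 5 + H/28 - 217*H/(-111 + H))
-16274/31486 + N(-122)/(-17598) = -16274/31486 + ((-15540 + (-122)**2 - 6047*(-122))/(28*(-111 - 122)))/(-17598) = -16274*1/31486 + ((1/28)*(-15540 + 14884 + 737734)/(-233))*(-1/17598) = -8137/15743 + ((1/28)*(-1/233)*737078)*(-1/17598) = -8137/15743 - 368539/3262*(-1/17598) = -8137/15743 + 368539/57404676 = -65899991305/129103116324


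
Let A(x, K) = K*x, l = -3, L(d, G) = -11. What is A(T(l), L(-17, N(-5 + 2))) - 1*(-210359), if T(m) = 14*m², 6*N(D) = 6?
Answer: 208973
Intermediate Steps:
N(D) = 1 (N(D) = (⅙)*6 = 1)
A(T(l), L(-17, N(-5 + 2))) - 1*(-210359) = -154*(-3)² - 1*(-210359) = -154*9 + 210359 = -11*126 + 210359 = -1386 + 210359 = 208973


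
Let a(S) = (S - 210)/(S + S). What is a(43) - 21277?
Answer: -1829989/86 ≈ -21279.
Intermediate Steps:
a(S) = (-210 + S)/(2*S) (a(S) = (-210 + S)/((2*S)) = (-210 + S)*(1/(2*S)) = (-210 + S)/(2*S))
a(43) - 21277 = (½)*(-210 + 43)/43 - 21277 = (½)*(1/43)*(-167) - 21277 = -167/86 - 21277 = -1829989/86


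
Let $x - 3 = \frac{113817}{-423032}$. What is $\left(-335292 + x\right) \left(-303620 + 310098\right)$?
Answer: $- \frac{459413573720535}{211516} \approx -2.172 \cdot 10^{9}$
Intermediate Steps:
$x = \frac{1155279}{423032}$ ($x = 3 + \frac{113817}{-423032} = 3 + 113817 \left(- \frac{1}{423032}\right) = 3 - \frac{113817}{423032} = \frac{1155279}{423032} \approx 2.7309$)
$\left(-335292 + x\right) \left(-303620 + 310098\right) = \left(-335292 + \frac{1155279}{423032}\right) \left(-303620 + 310098\right) = \left(- \frac{141838090065}{423032}\right) 6478 = - \frac{459413573720535}{211516}$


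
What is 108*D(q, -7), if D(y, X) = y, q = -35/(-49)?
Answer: 540/7 ≈ 77.143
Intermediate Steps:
q = 5/7 (q = -35*(-1/49) = 5/7 ≈ 0.71429)
108*D(q, -7) = 108*(5/7) = 540/7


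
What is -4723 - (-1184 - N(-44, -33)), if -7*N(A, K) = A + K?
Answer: -3528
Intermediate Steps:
N(A, K) = -A/7 - K/7 (N(A, K) = -(A + K)/7 = -A/7 - K/7)
-4723 - (-1184 - N(-44, -33)) = -4723 - (-1184 - (-⅐*(-44) - ⅐*(-33))) = -4723 - (-1184 - (44/7 + 33/7)) = -4723 - (-1184 - 1*11) = -4723 - (-1184 - 11) = -4723 - 1*(-1195) = -4723 + 1195 = -3528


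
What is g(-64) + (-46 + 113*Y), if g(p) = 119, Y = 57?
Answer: 6514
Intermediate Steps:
g(-64) + (-46 + 113*Y) = 119 + (-46 + 113*57) = 119 + (-46 + 6441) = 119 + 6395 = 6514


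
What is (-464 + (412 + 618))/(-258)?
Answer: -283/129 ≈ -2.1938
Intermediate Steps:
(-464 + (412 + 618))/(-258) = -(-464 + 1030)/258 = -1/258*566 = -283/129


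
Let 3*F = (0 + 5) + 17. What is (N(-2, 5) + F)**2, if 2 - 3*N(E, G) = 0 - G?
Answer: 841/9 ≈ 93.444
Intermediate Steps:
N(E, G) = 2/3 + G/3 (N(E, G) = 2/3 - (0 - G)/3 = 2/3 - (-1)*G/3 = 2/3 + G/3)
F = 22/3 (F = ((0 + 5) + 17)/3 = (5 + 17)/3 = (1/3)*22 = 22/3 ≈ 7.3333)
(N(-2, 5) + F)**2 = ((2/3 + (1/3)*5) + 22/3)**2 = ((2/3 + 5/3) + 22/3)**2 = (7/3 + 22/3)**2 = (29/3)**2 = 841/9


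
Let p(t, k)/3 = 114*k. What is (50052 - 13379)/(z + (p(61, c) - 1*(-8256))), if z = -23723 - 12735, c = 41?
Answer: -36673/14180 ≈ -2.5862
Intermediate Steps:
p(t, k) = 342*k (p(t, k) = 3*(114*k) = 342*k)
z = -36458
(50052 - 13379)/(z + (p(61, c) - 1*(-8256))) = (50052 - 13379)/(-36458 + (342*41 - 1*(-8256))) = 36673/(-36458 + (14022 + 8256)) = 36673/(-36458 + 22278) = 36673/(-14180) = 36673*(-1/14180) = -36673/14180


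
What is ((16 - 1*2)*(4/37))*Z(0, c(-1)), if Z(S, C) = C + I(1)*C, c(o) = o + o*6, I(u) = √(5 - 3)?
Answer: -392/37 - 392*√2/37 ≈ -25.578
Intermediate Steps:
I(u) = √2
c(o) = 7*o (c(o) = o + 6*o = 7*o)
Z(S, C) = C + C*√2 (Z(S, C) = C + √2*C = C + C*√2)
((16 - 1*2)*(4/37))*Z(0, c(-1)) = ((16 - 1*2)*(4/37))*((7*(-1))*(1 + √2)) = ((16 - 2)*(4*(1/37)))*(-7*(1 + √2)) = (14*(4/37))*(-7 - 7*√2) = 56*(-7 - 7*√2)/37 = -392/37 - 392*√2/37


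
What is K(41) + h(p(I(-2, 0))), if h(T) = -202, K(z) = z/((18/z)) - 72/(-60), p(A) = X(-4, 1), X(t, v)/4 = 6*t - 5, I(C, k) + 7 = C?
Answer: -9667/90 ≈ -107.41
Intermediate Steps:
I(C, k) = -7 + C
X(t, v) = -20 + 24*t (X(t, v) = 4*(6*t - 5) = 4*(-5 + 6*t) = -20 + 24*t)
p(A) = -116 (p(A) = -20 + 24*(-4) = -20 - 96 = -116)
K(z) = 6/5 + z²/18 (K(z) = z*(z/18) - 72*(-1/60) = z²/18 + 6/5 = 6/5 + z²/18)
K(41) + h(p(I(-2, 0))) = (6/5 + (1/18)*41²) - 202 = (6/5 + (1/18)*1681) - 202 = (6/5 + 1681/18) - 202 = 8513/90 - 202 = -9667/90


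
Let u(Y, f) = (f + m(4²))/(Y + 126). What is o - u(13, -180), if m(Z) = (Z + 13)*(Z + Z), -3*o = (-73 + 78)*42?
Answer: -10478/139 ≈ -75.381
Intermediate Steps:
o = -70 (o = -(-73 + 78)*42/3 = -5*42/3 = -⅓*210 = -70)
m(Z) = 2*Z*(13 + Z) (m(Z) = (13 + Z)*(2*Z) = 2*Z*(13 + Z))
u(Y, f) = (928 + f)/(126 + Y) (u(Y, f) = (f + 2*4²*(13 + 4²))/(Y + 126) = (f + 2*16*(13 + 16))/(126 + Y) = (f + 2*16*29)/(126 + Y) = (f + 928)/(126 + Y) = (928 + f)/(126 + Y))
o - u(13, -180) = -70 - (928 - 180)/(126 + 13) = -70 - 748/139 = -10478/139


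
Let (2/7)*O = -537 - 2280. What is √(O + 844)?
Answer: I*√36062/2 ≈ 94.95*I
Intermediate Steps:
O = -19719/2 (O = 7*(-537 - 2280)/2 = (7/2)*(-2817) = -19719/2 ≈ -9859.5)
√(O + 844) = √(-19719/2 + 844) = √(-18031/2) = I*√36062/2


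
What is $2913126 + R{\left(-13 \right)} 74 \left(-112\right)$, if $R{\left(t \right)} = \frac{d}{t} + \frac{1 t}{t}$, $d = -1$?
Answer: $\frac{37754606}{13} \approx 2.9042 \cdot 10^{6}$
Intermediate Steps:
$R{\left(t \right)} = 1 - \frac{1}{t}$ ($R{\left(t \right)} = - \frac{1}{t} + \frac{1 t}{t} = - \frac{1}{t} + \frac{t}{t} = - \frac{1}{t} + 1 = 1 - \frac{1}{t}$)
$2913126 + R{\left(-13 \right)} 74 \left(-112\right) = 2913126 + \frac{-1 - 13}{-13} \cdot 74 \left(-112\right) = 2913126 + \left(- \frac{1}{13}\right) \left(-14\right) 74 \left(-112\right) = 2913126 + \frac{14}{13} \cdot 74 \left(-112\right) = 2913126 + \frac{1036}{13} \left(-112\right) = 2913126 - \frac{116032}{13} = \frac{37754606}{13}$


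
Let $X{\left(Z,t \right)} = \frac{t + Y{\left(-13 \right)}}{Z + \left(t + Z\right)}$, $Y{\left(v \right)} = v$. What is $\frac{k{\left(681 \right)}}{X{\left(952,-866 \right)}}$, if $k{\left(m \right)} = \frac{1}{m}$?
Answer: $- \frac{346}{199533} \approx -0.001734$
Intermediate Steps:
$X{\left(Z,t \right)} = \frac{-13 + t}{t + 2 Z}$ ($X{\left(Z,t \right)} = \frac{t - 13}{Z + \left(t + Z\right)} = \frac{-13 + t}{Z + \left(Z + t\right)} = \frac{-13 + t}{t + 2 Z}$)
$\frac{k{\left(681 \right)}}{X{\left(952,-866 \right)}} = \frac{1}{681 \frac{-13 - 866}{-866 + 2 \cdot 952}} = \frac{1}{681 \frac{1}{-866 + 1904} \left(-879\right)} = \frac{1}{681 \cdot \frac{1}{1038} \left(-879\right)} = \frac{1}{681 \left(- \frac{293}{346}\right)} = \frac{1}{681} \left(- \frac{346}{293}\right) = - \frac{346}{199533}$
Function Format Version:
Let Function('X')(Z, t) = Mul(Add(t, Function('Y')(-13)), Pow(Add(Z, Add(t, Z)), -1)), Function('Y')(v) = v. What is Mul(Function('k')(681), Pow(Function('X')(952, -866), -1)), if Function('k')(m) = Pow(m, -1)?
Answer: Rational(-346, 199533) ≈ -0.0017340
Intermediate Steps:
Function('X')(Z, t) = Mul(Pow(Add(t, Mul(2, Z)), -1), Add(-13, t)) (Function('X')(Z, t) = Mul(Add(t, -13), Pow(Add(Z, Add(t, Z)), -1)) = Mul(Add(-13, t), Pow(Add(Z, Add(Z, t)), -1)) = Mul(Add(-13, t), Pow(Add(t, Mul(2, Z)), -1)) = Mul(Pow(Add(t, Mul(2, Z)), -1), Add(-13, t)))
Mul(Function('k')(681), Pow(Function('X')(952, -866), -1)) = Mul(Pow(681, -1), Pow(Mul(Pow(Add(-866, Mul(2, 952)), -1), Add(-13, -866)), -1)) = Mul(Rational(1, 681), Pow(Mul(Pow(Add(-866, 1904), -1), -879), -1)) = Mul(Rational(1, 681), Pow(Mul(Pow(1038, -1), -879), -1)) = Mul(Rational(1, 681), Pow(Mul(Rational(1, 1038), -879), -1)) = Mul(Rational(1, 681), Pow(Rational(-293, 346), -1)) = Mul(Rational(1, 681), Rational(-346, 293)) = Rational(-346, 199533)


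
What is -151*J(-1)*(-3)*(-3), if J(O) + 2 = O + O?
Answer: 5436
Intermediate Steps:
J(O) = -2 + 2*O (J(O) = -2 + (O + O) = -2 + 2*O)
-151*J(-1)*(-3)*(-3) = -151*(-2 + 2*(-1))*(-3)*(-3) = -151*(-2 - 2)*(-3)*(-3) = -151*(-4*(-3))*(-3) = -1812*(-3) = -151*(-36) = 5436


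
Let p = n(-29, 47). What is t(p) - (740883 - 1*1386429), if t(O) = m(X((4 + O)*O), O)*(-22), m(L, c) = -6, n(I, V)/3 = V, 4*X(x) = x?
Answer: 645678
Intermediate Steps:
X(x) = x/4
n(I, V) = 3*V
p = 141 (p = 3*47 = 141)
t(O) = 132 (t(O) = -6*(-22) = 132)
t(p) - (740883 - 1*1386429) = 132 - (740883 - 1*1386429) = 132 - (740883 - 1386429) = 132 - 1*(-645546) = 132 + 645546 = 645678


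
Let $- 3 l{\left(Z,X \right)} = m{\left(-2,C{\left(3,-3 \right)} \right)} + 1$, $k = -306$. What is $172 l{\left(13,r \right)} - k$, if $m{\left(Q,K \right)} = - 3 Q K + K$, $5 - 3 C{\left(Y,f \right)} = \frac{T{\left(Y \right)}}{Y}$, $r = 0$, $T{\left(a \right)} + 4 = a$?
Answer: $- \frac{12550}{27} \approx -464.81$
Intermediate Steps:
$T{\left(a \right)} = -4 + a$
$C{\left(Y,f \right)} = \frac{5}{3} - \frac{-4 + Y}{3 Y}$ ($C{\left(Y,f \right)} = \frac{5}{3} - \frac{\left(-4 + Y\right) \frac{1}{Y}}{3} = \frac{5}{3} - \frac{\frac{1}{Y} \left(-4 + Y\right)}{3} = \frac{5}{3} - \frac{-4 + Y}{3 Y}$)
$m{\left(Q,K \right)} = K - 3 K Q$ ($m{\left(Q,K \right)} = - 3 K Q + K = K - 3 K Q$)
$l{\left(Z,X \right)} = - \frac{121}{27}$ ($l{\left(Z,X \right)} = - \frac{\frac{4 \left(1 + 3\right)}{3 \cdot 3} \left(1 - -6\right) + 1}{3} = - \frac{\frac{4}{3} \cdot \frac{1}{3} \cdot 4 \left(1 + 6\right) + 1}{3} = - \frac{\frac{16}{9} \cdot 7 + 1}{3} = - \frac{\frac{112}{9} + 1}{3} = \left(- \frac{1}{3}\right) \frac{121}{9} = - \frac{121}{27}$)
$172 l{\left(13,r \right)} - k = 172 \left(- \frac{121}{27}\right) - -306 = - \frac{20812}{27} + 306 = - \frac{12550}{27}$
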